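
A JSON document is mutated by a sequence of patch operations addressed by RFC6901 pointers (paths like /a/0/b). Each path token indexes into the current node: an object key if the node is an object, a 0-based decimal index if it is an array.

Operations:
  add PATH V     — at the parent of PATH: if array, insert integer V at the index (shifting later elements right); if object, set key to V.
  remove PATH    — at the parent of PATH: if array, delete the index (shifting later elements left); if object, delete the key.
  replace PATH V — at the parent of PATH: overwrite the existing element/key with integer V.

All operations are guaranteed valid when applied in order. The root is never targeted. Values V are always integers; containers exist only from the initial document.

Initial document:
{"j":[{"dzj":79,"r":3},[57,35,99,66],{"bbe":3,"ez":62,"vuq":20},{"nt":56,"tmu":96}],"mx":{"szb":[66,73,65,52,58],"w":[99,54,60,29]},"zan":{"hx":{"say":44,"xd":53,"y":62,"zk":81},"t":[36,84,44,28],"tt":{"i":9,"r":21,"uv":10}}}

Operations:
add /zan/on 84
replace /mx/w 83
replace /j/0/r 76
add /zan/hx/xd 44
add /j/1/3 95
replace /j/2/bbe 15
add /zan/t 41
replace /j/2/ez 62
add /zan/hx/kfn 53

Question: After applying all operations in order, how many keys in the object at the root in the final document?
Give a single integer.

Answer: 3

Derivation:
After op 1 (add /zan/on 84): {"j":[{"dzj":79,"r":3},[57,35,99,66],{"bbe":3,"ez":62,"vuq":20},{"nt":56,"tmu":96}],"mx":{"szb":[66,73,65,52,58],"w":[99,54,60,29]},"zan":{"hx":{"say":44,"xd":53,"y":62,"zk":81},"on":84,"t":[36,84,44,28],"tt":{"i":9,"r":21,"uv":10}}}
After op 2 (replace /mx/w 83): {"j":[{"dzj":79,"r":3},[57,35,99,66],{"bbe":3,"ez":62,"vuq":20},{"nt":56,"tmu":96}],"mx":{"szb":[66,73,65,52,58],"w":83},"zan":{"hx":{"say":44,"xd":53,"y":62,"zk":81},"on":84,"t":[36,84,44,28],"tt":{"i":9,"r":21,"uv":10}}}
After op 3 (replace /j/0/r 76): {"j":[{"dzj":79,"r":76},[57,35,99,66],{"bbe":3,"ez":62,"vuq":20},{"nt":56,"tmu":96}],"mx":{"szb":[66,73,65,52,58],"w":83},"zan":{"hx":{"say":44,"xd":53,"y":62,"zk":81},"on":84,"t":[36,84,44,28],"tt":{"i":9,"r":21,"uv":10}}}
After op 4 (add /zan/hx/xd 44): {"j":[{"dzj":79,"r":76},[57,35,99,66],{"bbe":3,"ez":62,"vuq":20},{"nt":56,"tmu":96}],"mx":{"szb":[66,73,65,52,58],"w":83},"zan":{"hx":{"say":44,"xd":44,"y":62,"zk":81},"on":84,"t":[36,84,44,28],"tt":{"i":9,"r":21,"uv":10}}}
After op 5 (add /j/1/3 95): {"j":[{"dzj":79,"r":76},[57,35,99,95,66],{"bbe":3,"ez":62,"vuq":20},{"nt":56,"tmu":96}],"mx":{"szb":[66,73,65,52,58],"w":83},"zan":{"hx":{"say":44,"xd":44,"y":62,"zk":81},"on":84,"t":[36,84,44,28],"tt":{"i":9,"r":21,"uv":10}}}
After op 6 (replace /j/2/bbe 15): {"j":[{"dzj":79,"r":76},[57,35,99,95,66],{"bbe":15,"ez":62,"vuq":20},{"nt":56,"tmu":96}],"mx":{"szb":[66,73,65,52,58],"w":83},"zan":{"hx":{"say":44,"xd":44,"y":62,"zk":81},"on":84,"t":[36,84,44,28],"tt":{"i":9,"r":21,"uv":10}}}
After op 7 (add /zan/t 41): {"j":[{"dzj":79,"r":76},[57,35,99,95,66],{"bbe":15,"ez":62,"vuq":20},{"nt":56,"tmu":96}],"mx":{"szb":[66,73,65,52,58],"w":83},"zan":{"hx":{"say":44,"xd":44,"y":62,"zk":81},"on":84,"t":41,"tt":{"i":9,"r":21,"uv":10}}}
After op 8 (replace /j/2/ez 62): {"j":[{"dzj":79,"r":76},[57,35,99,95,66],{"bbe":15,"ez":62,"vuq":20},{"nt":56,"tmu":96}],"mx":{"szb":[66,73,65,52,58],"w":83},"zan":{"hx":{"say":44,"xd":44,"y":62,"zk":81},"on":84,"t":41,"tt":{"i":9,"r":21,"uv":10}}}
After op 9 (add /zan/hx/kfn 53): {"j":[{"dzj":79,"r":76},[57,35,99,95,66],{"bbe":15,"ez":62,"vuq":20},{"nt":56,"tmu":96}],"mx":{"szb":[66,73,65,52,58],"w":83},"zan":{"hx":{"kfn":53,"say":44,"xd":44,"y":62,"zk":81},"on":84,"t":41,"tt":{"i":9,"r":21,"uv":10}}}
Size at the root: 3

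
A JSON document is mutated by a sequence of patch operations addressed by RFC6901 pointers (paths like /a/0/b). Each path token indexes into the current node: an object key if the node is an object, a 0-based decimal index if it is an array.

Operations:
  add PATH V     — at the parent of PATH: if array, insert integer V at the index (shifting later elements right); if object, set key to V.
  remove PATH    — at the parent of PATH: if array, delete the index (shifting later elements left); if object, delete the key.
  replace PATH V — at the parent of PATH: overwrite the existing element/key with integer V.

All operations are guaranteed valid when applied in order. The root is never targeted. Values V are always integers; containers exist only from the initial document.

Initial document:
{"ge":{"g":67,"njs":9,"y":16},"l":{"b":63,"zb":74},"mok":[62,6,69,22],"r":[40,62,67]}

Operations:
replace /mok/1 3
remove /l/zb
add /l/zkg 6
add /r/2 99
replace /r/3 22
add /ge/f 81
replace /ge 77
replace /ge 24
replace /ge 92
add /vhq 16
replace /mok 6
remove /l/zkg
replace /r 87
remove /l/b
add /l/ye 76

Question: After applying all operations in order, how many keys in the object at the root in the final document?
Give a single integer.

After op 1 (replace /mok/1 3): {"ge":{"g":67,"njs":9,"y":16},"l":{"b":63,"zb":74},"mok":[62,3,69,22],"r":[40,62,67]}
After op 2 (remove /l/zb): {"ge":{"g":67,"njs":9,"y":16},"l":{"b":63},"mok":[62,3,69,22],"r":[40,62,67]}
After op 3 (add /l/zkg 6): {"ge":{"g":67,"njs":9,"y":16},"l":{"b":63,"zkg":6},"mok":[62,3,69,22],"r":[40,62,67]}
After op 4 (add /r/2 99): {"ge":{"g":67,"njs":9,"y":16},"l":{"b":63,"zkg":6},"mok":[62,3,69,22],"r":[40,62,99,67]}
After op 5 (replace /r/3 22): {"ge":{"g":67,"njs":9,"y":16},"l":{"b":63,"zkg":6},"mok":[62,3,69,22],"r":[40,62,99,22]}
After op 6 (add /ge/f 81): {"ge":{"f":81,"g":67,"njs":9,"y":16},"l":{"b":63,"zkg":6},"mok":[62,3,69,22],"r":[40,62,99,22]}
After op 7 (replace /ge 77): {"ge":77,"l":{"b":63,"zkg":6},"mok":[62,3,69,22],"r":[40,62,99,22]}
After op 8 (replace /ge 24): {"ge":24,"l":{"b":63,"zkg":6},"mok":[62,3,69,22],"r":[40,62,99,22]}
After op 9 (replace /ge 92): {"ge":92,"l":{"b":63,"zkg":6},"mok":[62,3,69,22],"r":[40,62,99,22]}
After op 10 (add /vhq 16): {"ge":92,"l":{"b":63,"zkg":6},"mok":[62,3,69,22],"r":[40,62,99,22],"vhq":16}
After op 11 (replace /mok 6): {"ge":92,"l":{"b":63,"zkg":6},"mok":6,"r":[40,62,99,22],"vhq":16}
After op 12 (remove /l/zkg): {"ge":92,"l":{"b":63},"mok":6,"r":[40,62,99,22],"vhq":16}
After op 13 (replace /r 87): {"ge":92,"l":{"b":63},"mok":6,"r":87,"vhq":16}
After op 14 (remove /l/b): {"ge":92,"l":{},"mok":6,"r":87,"vhq":16}
After op 15 (add /l/ye 76): {"ge":92,"l":{"ye":76},"mok":6,"r":87,"vhq":16}
Size at the root: 5

Answer: 5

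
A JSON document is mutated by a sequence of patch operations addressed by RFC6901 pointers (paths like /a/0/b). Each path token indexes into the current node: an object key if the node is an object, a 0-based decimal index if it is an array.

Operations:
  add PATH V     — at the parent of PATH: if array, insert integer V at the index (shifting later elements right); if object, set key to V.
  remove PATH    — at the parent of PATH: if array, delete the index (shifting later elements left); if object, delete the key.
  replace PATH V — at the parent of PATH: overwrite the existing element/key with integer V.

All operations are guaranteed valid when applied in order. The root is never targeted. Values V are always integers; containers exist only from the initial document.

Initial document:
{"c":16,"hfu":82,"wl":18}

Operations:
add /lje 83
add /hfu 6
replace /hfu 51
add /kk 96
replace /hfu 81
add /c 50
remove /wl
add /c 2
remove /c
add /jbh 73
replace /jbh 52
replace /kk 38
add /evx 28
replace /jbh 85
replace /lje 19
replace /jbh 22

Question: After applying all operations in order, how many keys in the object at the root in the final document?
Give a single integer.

Answer: 5

Derivation:
After op 1 (add /lje 83): {"c":16,"hfu":82,"lje":83,"wl":18}
After op 2 (add /hfu 6): {"c":16,"hfu":6,"lje":83,"wl":18}
After op 3 (replace /hfu 51): {"c":16,"hfu":51,"lje":83,"wl":18}
After op 4 (add /kk 96): {"c":16,"hfu":51,"kk":96,"lje":83,"wl":18}
After op 5 (replace /hfu 81): {"c":16,"hfu":81,"kk":96,"lje":83,"wl":18}
After op 6 (add /c 50): {"c":50,"hfu":81,"kk":96,"lje":83,"wl":18}
After op 7 (remove /wl): {"c":50,"hfu":81,"kk":96,"lje":83}
After op 8 (add /c 2): {"c":2,"hfu":81,"kk":96,"lje":83}
After op 9 (remove /c): {"hfu":81,"kk":96,"lje":83}
After op 10 (add /jbh 73): {"hfu":81,"jbh":73,"kk":96,"lje":83}
After op 11 (replace /jbh 52): {"hfu":81,"jbh":52,"kk":96,"lje":83}
After op 12 (replace /kk 38): {"hfu":81,"jbh":52,"kk":38,"lje":83}
After op 13 (add /evx 28): {"evx":28,"hfu":81,"jbh":52,"kk":38,"lje":83}
After op 14 (replace /jbh 85): {"evx":28,"hfu":81,"jbh":85,"kk":38,"lje":83}
After op 15 (replace /lje 19): {"evx":28,"hfu":81,"jbh":85,"kk":38,"lje":19}
After op 16 (replace /jbh 22): {"evx":28,"hfu":81,"jbh":22,"kk":38,"lje":19}
Size at the root: 5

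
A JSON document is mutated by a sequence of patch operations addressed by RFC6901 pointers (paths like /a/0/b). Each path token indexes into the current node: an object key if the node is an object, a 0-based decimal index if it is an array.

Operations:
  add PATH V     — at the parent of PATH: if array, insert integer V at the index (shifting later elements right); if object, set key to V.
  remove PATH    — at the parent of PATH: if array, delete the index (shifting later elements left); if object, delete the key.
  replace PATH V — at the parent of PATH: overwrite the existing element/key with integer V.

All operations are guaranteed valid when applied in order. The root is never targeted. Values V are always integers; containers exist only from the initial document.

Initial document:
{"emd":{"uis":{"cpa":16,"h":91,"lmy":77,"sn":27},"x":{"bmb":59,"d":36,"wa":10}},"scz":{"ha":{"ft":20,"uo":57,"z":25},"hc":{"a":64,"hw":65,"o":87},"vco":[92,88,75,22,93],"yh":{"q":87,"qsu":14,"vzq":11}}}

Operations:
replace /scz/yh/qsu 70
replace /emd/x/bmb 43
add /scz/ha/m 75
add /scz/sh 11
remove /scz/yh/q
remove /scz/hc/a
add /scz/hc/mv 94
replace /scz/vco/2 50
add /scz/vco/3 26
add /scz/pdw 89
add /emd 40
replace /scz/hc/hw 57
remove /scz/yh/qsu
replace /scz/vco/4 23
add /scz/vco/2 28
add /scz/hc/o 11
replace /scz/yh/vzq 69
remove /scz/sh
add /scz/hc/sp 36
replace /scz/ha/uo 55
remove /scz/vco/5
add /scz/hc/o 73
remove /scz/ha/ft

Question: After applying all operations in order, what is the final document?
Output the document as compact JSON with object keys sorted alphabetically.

Answer: {"emd":40,"scz":{"ha":{"m":75,"uo":55,"z":25},"hc":{"hw":57,"mv":94,"o":73,"sp":36},"pdw":89,"vco":[92,88,28,50,26,93],"yh":{"vzq":69}}}

Derivation:
After op 1 (replace /scz/yh/qsu 70): {"emd":{"uis":{"cpa":16,"h":91,"lmy":77,"sn":27},"x":{"bmb":59,"d":36,"wa":10}},"scz":{"ha":{"ft":20,"uo":57,"z":25},"hc":{"a":64,"hw":65,"o":87},"vco":[92,88,75,22,93],"yh":{"q":87,"qsu":70,"vzq":11}}}
After op 2 (replace /emd/x/bmb 43): {"emd":{"uis":{"cpa":16,"h":91,"lmy":77,"sn":27},"x":{"bmb":43,"d":36,"wa":10}},"scz":{"ha":{"ft":20,"uo":57,"z":25},"hc":{"a":64,"hw":65,"o":87},"vco":[92,88,75,22,93],"yh":{"q":87,"qsu":70,"vzq":11}}}
After op 3 (add /scz/ha/m 75): {"emd":{"uis":{"cpa":16,"h":91,"lmy":77,"sn":27},"x":{"bmb":43,"d":36,"wa":10}},"scz":{"ha":{"ft":20,"m":75,"uo":57,"z":25},"hc":{"a":64,"hw":65,"o":87},"vco":[92,88,75,22,93],"yh":{"q":87,"qsu":70,"vzq":11}}}
After op 4 (add /scz/sh 11): {"emd":{"uis":{"cpa":16,"h":91,"lmy":77,"sn":27},"x":{"bmb":43,"d":36,"wa":10}},"scz":{"ha":{"ft":20,"m":75,"uo":57,"z":25},"hc":{"a":64,"hw":65,"o":87},"sh":11,"vco":[92,88,75,22,93],"yh":{"q":87,"qsu":70,"vzq":11}}}
After op 5 (remove /scz/yh/q): {"emd":{"uis":{"cpa":16,"h":91,"lmy":77,"sn":27},"x":{"bmb":43,"d":36,"wa":10}},"scz":{"ha":{"ft":20,"m":75,"uo":57,"z":25},"hc":{"a":64,"hw":65,"o":87},"sh":11,"vco":[92,88,75,22,93],"yh":{"qsu":70,"vzq":11}}}
After op 6 (remove /scz/hc/a): {"emd":{"uis":{"cpa":16,"h":91,"lmy":77,"sn":27},"x":{"bmb":43,"d":36,"wa":10}},"scz":{"ha":{"ft":20,"m":75,"uo":57,"z":25},"hc":{"hw":65,"o":87},"sh":11,"vco":[92,88,75,22,93],"yh":{"qsu":70,"vzq":11}}}
After op 7 (add /scz/hc/mv 94): {"emd":{"uis":{"cpa":16,"h":91,"lmy":77,"sn":27},"x":{"bmb":43,"d":36,"wa":10}},"scz":{"ha":{"ft":20,"m":75,"uo":57,"z":25},"hc":{"hw":65,"mv":94,"o":87},"sh":11,"vco":[92,88,75,22,93],"yh":{"qsu":70,"vzq":11}}}
After op 8 (replace /scz/vco/2 50): {"emd":{"uis":{"cpa":16,"h":91,"lmy":77,"sn":27},"x":{"bmb":43,"d":36,"wa":10}},"scz":{"ha":{"ft":20,"m":75,"uo":57,"z":25},"hc":{"hw":65,"mv":94,"o":87},"sh":11,"vco":[92,88,50,22,93],"yh":{"qsu":70,"vzq":11}}}
After op 9 (add /scz/vco/3 26): {"emd":{"uis":{"cpa":16,"h":91,"lmy":77,"sn":27},"x":{"bmb":43,"d":36,"wa":10}},"scz":{"ha":{"ft":20,"m":75,"uo":57,"z":25},"hc":{"hw":65,"mv":94,"o":87},"sh":11,"vco":[92,88,50,26,22,93],"yh":{"qsu":70,"vzq":11}}}
After op 10 (add /scz/pdw 89): {"emd":{"uis":{"cpa":16,"h":91,"lmy":77,"sn":27},"x":{"bmb":43,"d":36,"wa":10}},"scz":{"ha":{"ft":20,"m":75,"uo":57,"z":25},"hc":{"hw":65,"mv":94,"o":87},"pdw":89,"sh":11,"vco":[92,88,50,26,22,93],"yh":{"qsu":70,"vzq":11}}}
After op 11 (add /emd 40): {"emd":40,"scz":{"ha":{"ft":20,"m":75,"uo":57,"z":25},"hc":{"hw":65,"mv":94,"o":87},"pdw":89,"sh":11,"vco":[92,88,50,26,22,93],"yh":{"qsu":70,"vzq":11}}}
After op 12 (replace /scz/hc/hw 57): {"emd":40,"scz":{"ha":{"ft":20,"m":75,"uo":57,"z":25},"hc":{"hw":57,"mv":94,"o":87},"pdw":89,"sh":11,"vco":[92,88,50,26,22,93],"yh":{"qsu":70,"vzq":11}}}
After op 13 (remove /scz/yh/qsu): {"emd":40,"scz":{"ha":{"ft":20,"m":75,"uo":57,"z":25},"hc":{"hw":57,"mv":94,"o":87},"pdw":89,"sh":11,"vco":[92,88,50,26,22,93],"yh":{"vzq":11}}}
After op 14 (replace /scz/vco/4 23): {"emd":40,"scz":{"ha":{"ft":20,"m":75,"uo":57,"z":25},"hc":{"hw":57,"mv":94,"o":87},"pdw":89,"sh":11,"vco":[92,88,50,26,23,93],"yh":{"vzq":11}}}
After op 15 (add /scz/vco/2 28): {"emd":40,"scz":{"ha":{"ft":20,"m":75,"uo":57,"z":25},"hc":{"hw":57,"mv":94,"o":87},"pdw":89,"sh":11,"vco":[92,88,28,50,26,23,93],"yh":{"vzq":11}}}
After op 16 (add /scz/hc/o 11): {"emd":40,"scz":{"ha":{"ft":20,"m":75,"uo":57,"z":25},"hc":{"hw":57,"mv":94,"o":11},"pdw":89,"sh":11,"vco":[92,88,28,50,26,23,93],"yh":{"vzq":11}}}
After op 17 (replace /scz/yh/vzq 69): {"emd":40,"scz":{"ha":{"ft":20,"m":75,"uo":57,"z":25},"hc":{"hw":57,"mv":94,"o":11},"pdw":89,"sh":11,"vco":[92,88,28,50,26,23,93],"yh":{"vzq":69}}}
After op 18 (remove /scz/sh): {"emd":40,"scz":{"ha":{"ft":20,"m":75,"uo":57,"z":25},"hc":{"hw":57,"mv":94,"o":11},"pdw":89,"vco":[92,88,28,50,26,23,93],"yh":{"vzq":69}}}
After op 19 (add /scz/hc/sp 36): {"emd":40,"scz":{"ha":{"ft":20,"m":75,"uo":57,"z":25},"hc":{"hw":57,"mv":94,"o":11,"sp":36},"pdw":89,"vco":[92,88,28,50,26,23,93],"yh":{"vzq":69}}}
After op 20 (replace /scz/ha/uo 55): {"emd":40,"scz":{"ha":{"ft":20,"m":75,"uo":55,"z":25},"hc":{"hw":57,"mv":94,"o":11,"sp":36},"pdw":89,"vco":[92,88,28,50,26,23,93],"yh":{"vzq":69}}}
After op 21 (remove /scz/vco/5): {"emd":40,"scz":{"ha":{"ft":20,"m":75,"uo":55,"z":25},"hc":{"hw":57,"mv":94,"o":11,"sp":36},"pdw":89,"vco":[92,88,28,50,26,93],"yh":{"vzq":69}}}
After op 22 (add /scz/hc/o 73): {"emd":40,"scz":{"ha":{"ft":20,"m":75,"uo":55,"z":25},"hc":{"hw":57,"mv":94,"o":73,"sp":36},"pdw":89,"vco":[92,88,28,50,26,93],"yh":{"vzq":69}}}
After op 23 (remove /scz/ha/ft): {"emd":40,"scz":{"ha":{"m":75,"uo":55,"z":25},"hc":{"hw":57,"mv":94,"o":73,"sp":36},"pdw":89,"vco":[92,88,28,50,26,93],"yh":{"vzq":69}}}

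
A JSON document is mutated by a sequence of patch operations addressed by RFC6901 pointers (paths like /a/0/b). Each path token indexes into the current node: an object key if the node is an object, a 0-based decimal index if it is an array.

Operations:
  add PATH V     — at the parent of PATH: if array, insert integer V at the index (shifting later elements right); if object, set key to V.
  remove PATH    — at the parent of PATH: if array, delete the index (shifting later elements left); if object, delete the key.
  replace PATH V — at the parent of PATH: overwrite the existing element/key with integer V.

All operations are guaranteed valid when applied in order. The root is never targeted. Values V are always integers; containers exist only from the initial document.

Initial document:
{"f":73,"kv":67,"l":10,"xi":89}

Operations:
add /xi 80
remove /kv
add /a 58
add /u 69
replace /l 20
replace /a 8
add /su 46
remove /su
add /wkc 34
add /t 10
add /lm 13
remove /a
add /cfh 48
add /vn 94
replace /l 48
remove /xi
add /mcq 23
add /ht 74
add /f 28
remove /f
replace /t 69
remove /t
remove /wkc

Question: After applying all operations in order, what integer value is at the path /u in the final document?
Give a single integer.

Answer: 69

Derivation:
After op 1 (add /xi 80): {"f":73,"kv":67,"l":10,"xi":80}
After op 2 (remove /kv): {"f":73,"l":10,"xi":80}
After op 3 (add /a 58): {"a":58,"f":73,"l":10,"xi":80}
After op 4 (add /u 69): {"a":58,"f":73,"l":10,"u":69,"xi":80}
After op 5 (replace /l 20): {"a":58,"f":73,"l":20,"u":69,"xi":80}
After op 6 (replace /a 8): {"a":8,"f":73,"l":20,"u":69,"xi":80}
After op 7 (add /su 46): {"a":8,"f":73,"l":20,"su":46,"u":69,"xi":80}
After op 8 (remove /su): {"a":8,"f":73,"l":20,"u":69,"xi":80}
After op 9 (add /wkc 34): {"a":8,"f":73,"l":20,"u":69,"wkc":34,"xi":80}
After op 10 (add /t 10): {"a":8,"f":73,"l":20,"t":10,"u":69,"wkc":34,"xi":80}
After op 11 (add /lm 13): {"a":8,"f":73,"l":20,"lm":13,"t":10,"u":69,"wkc":34,"xi":80}
After op 12 (remove /a): {"f":73,"l":20,"lm":13,"t":10,"u":69,"wkc":34,"xi":80}
After op 13 (add /cfh 48): {"cfh":48,"f":73,"l":20,"lm":13,"t":10,"u":69,"wkc":34,"xi":80}
After op 14 (add /vn 94): {"cfh":48,"f":73,"l":20,"lm":13,"t":10,"u":69,"vn":94,"wkc":34,"xi":80}
After op 15 (replace /l 48): {"cfh":48,"f":73,"l":48,"lm":13,"t":10,"u":69,"vn":94,"wkc":34,"xi":80}
After op 16 (remove /xi): {"cfh":48,"f":73,"l":48,"lm":13,"t":10,"u":69,"vn":94,"wkc":34}
After op 17 (add /mcq 23): {"cfh":48,"f":73,"l":48,"lm":13,"mcq":23,"t":10,"u":69,"vn":94,"wkc":34}
After op 18 (add /ht 74): {"cfh":48,"f":73,"ht":74,"l":48,"lm":13,"mcq":23,"t":10,"u":69,"vn":94,"wkc":34}
After op 19 (add /f 28): {"cfh":48,"f":28,"ht":74,"l":48,"lm":13,"mcq":23,"t":10,"u":69,"vn":94,"wkc":34}
After op 20 (remove /f): {"cfh":48,"ht":74,"l":48,"lm":13,"mcq":23,"t":10,"u":69,"vn":94,"wkc":34}
After op 21 (replace /t 69): {"cfh":48,"ht":74,"l":48,"lm":13,"mcq":23,"t":69,"u":69,"vn":94,"wkc":34}
After op 22 (remove /t): {"cfh":48,"ht":74,"l":48,"lm":13,"mcq":23,"u":69,"vn":94,"wkc":34}
After op 23 (remove /wkc): {"cfh":48,"ht":74,"l":48,"lm":13,"mcq":23,"u":69,"vn":94}
Value at /u: 69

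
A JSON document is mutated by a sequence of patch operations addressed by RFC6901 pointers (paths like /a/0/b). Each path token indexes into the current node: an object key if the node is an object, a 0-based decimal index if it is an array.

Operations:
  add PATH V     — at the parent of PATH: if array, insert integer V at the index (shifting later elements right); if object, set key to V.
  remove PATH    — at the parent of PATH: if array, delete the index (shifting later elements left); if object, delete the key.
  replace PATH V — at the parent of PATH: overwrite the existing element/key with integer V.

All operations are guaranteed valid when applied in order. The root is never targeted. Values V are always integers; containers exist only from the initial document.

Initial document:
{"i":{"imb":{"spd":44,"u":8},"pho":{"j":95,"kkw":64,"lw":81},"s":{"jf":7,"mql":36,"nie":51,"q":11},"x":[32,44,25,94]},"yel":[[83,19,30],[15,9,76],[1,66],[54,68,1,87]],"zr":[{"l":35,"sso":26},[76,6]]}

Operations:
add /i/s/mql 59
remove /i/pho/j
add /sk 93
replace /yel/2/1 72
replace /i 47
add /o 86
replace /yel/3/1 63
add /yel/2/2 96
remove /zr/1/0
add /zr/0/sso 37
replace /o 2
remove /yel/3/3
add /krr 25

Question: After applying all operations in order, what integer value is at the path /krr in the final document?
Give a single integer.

Answer: 25

Derivation:
After op 1 (add /i/s/mql 59): {"i":{"imb":{"spd":44,"u":8},"pho":{"j":95,"kkw":64,"lw":81},"s":{"jf":7,"mql":59,"nie":51,"q":11},"x":[32,44,25,94]},"yel":[[83,19,30],[15,9,76],[1,66],[54,68,1,87]],"zr":[{"l":35,"sso":26},[76,6]]}
After op 2 (remove /i/pho/j): {"i":{"imb":{"spd":44,"u":8},"pho":{"kkw":64,"lw":81},"s":{"jf":7,"mql":59,"nie":51,"q":11},"x":[32,44,25,94]},"yel":[[83,19,30],[15,9,76],[1,66],[54,68,1,87]],"zr":[{"l":35,"sso":26},[76,6]]}
After op 3 (add /sk 93): {"i":{"imb":{"spd":44,"u":8},"pho":{"kkw":64,"lw":81},"s":{"jf":7,"mql":59,"nie":51,"q":11},"x":[32,44,25,94]},"sk":93,"yel":[[83,19,30],[15,9,76],[1,66],[54,68,1,87]],"zr":[{"l":35,"sso":26},[76,6]]}
After op 4 (replace /yel/2/1 72): {"i":{"imb":{"spd":44,"u":8},"pho":{"kkw":64,"lw":81},"s":{"jf":7,"mql":59,"nie":51,"q":11},"x":[32,44,25,94]},"sk":93,"yel":[[83,19,30],[15,9,76],[1,72],[54,68,1,87]],"zr":[{"l":35,"sso":26},[76,6]]}
After op 5 (replace /i 47): {"i":47,"sk":93,"yel":[[83,19,30],[15,9,76],[1,72],[54,68,1,87]],"zr":[{"l":35,"sso":26},[76,6]]}
After op 6 (add /o 86): {"i":47,"o":86,"sk":93,"yel":[[83,19,30],[15,9,76],[1,72],[54,68,1,87]],"zr":[{"l":35,"sso":26},[76,6]]}
After op 7 (replace /yel/3/1 63): {"i":47,"o":86,"sk":93,"yel":[[83,19,30],[15,9,76],[1,72],[54,63,1,87]],"zr":[{"l":35,"sso":26},[76,6]]}
After op 8 (add /yel/2/2 96): {"i":47,"o":86,"sk":93,"yel":[[83,19,30],[15,9,76],[1,72,96],[54,63,1,87]],"zr":[{"l":35,"sso":26},[76,6]]}
After op 9 (remove /zr/1/0): {"i":47,"o":86,"sk":93,"yel":[[83,19,30],[15,9,76],[1,72,96],[54,63,1,87]],"zr":[{"l":35,"sso":26},[6]]}
After op 10 (add /zr/0/sso 37): {"i":47,"o":86,"sk":93,"yel":[[83,19,30],[15,9,76],[1,72,96],[54,63,1,87]],"zr":[{"l":35,"sso":37},[6]]}
After op 11 (replace /o 2): {"i":47,"o":2,"sk":93,"yel":[[83,19,30],[15,9,76],[1,72,96],[54,63,1,87]],"zr":[{"l":35,"sso":37},[6]]}
After op 12 (remove /yel/3/3): {"i":47,"o":2,"sk":93,"yel":[[83,19,30],[15,9,76],[1,72,96],[54,63,1]],"zr":[{"l":35,"sso":37},[6]]}
After op 13 (add /krr 25): {"i":47,"krr":25,"o":2,"sk":93,"yel":[[83,19,30],[15,9,76],[1,72,96],[54,63,1]],"zr":[{"l":35,"sso":37},[6]]}
Value at /krr: 25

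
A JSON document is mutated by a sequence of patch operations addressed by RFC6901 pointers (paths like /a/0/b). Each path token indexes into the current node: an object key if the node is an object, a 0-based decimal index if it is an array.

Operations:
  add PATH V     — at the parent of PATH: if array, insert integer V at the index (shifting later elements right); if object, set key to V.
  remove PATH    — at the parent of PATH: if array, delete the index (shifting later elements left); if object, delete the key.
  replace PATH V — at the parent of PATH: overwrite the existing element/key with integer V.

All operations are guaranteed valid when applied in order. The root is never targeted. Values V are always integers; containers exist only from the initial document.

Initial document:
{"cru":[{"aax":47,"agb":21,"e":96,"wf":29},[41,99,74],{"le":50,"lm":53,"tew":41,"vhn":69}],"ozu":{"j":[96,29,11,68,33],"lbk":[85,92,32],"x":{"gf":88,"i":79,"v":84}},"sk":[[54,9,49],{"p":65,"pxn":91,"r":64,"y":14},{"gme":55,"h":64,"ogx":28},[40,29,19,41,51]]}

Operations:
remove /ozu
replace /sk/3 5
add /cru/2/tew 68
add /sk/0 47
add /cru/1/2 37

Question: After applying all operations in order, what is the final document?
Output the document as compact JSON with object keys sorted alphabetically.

After op 1 (remove /ozu): {"cru":[{"aax":47,"agb":21,"e":96,"wf":29},[41,99,74],{"le":50,"lm":53,"tew":41,"vhn":69}],"sk":[[54,9,49],{"p":65,"pxn":91,"r":64,"y":14},{"gme":55,"h":64,"ogx":28},[40,29,19,41,51]]}
After op 2 (replace /sk/3 5): {"cru":[{"aax":47,"agb":21,"e":96,"wf":29},[41,99,74],{"le":50,"lm":53,"tew":41,"vhn":69}],"sk":[[54,9,49],{"p":65,"pxn":91,"r":64,"y":14},{"gme":55,"h":64,"ogx":28},5]}
After op 3 (add /cru/2/tew 68): {"cru":[{"aax":47,"agb":21,"e":96,"wf":29},[41,99,74],{"le":50,"lm":53,"tew":68,"vhn":69}],"sk":[[54,9,49],{"p":65,"pxn":91,"r":64,"y":14},{"gme":55,"h":64,"ogx":28},5]}
After op 4 (add /sk/0 47): {"cru":[{"aax":47,"agb":21,"e":96,"wf":29},[41,99,74],{"le":50,"lm":53,"tew":68,"vhn":69}],"sk":[47,[54,9,49],{"p":65,"pxn":91,"r":64,"y":14},{"gme":55,"h":64,"ogx":28},5]}
After op 5 (add /cru/1/2 37): {"cru":[{"aax":47,"agb":21,"e":96,"wf":29},[41,99,37,74],{"le":50,"lm":53,"tew":68,"vhn":69}],"sk":[47,[54,9,49],{"p":65,"pxn":91,"r":64,"y":14},{"gme":55,"h":64,"ogx":28},5]}

Answer: {"cru":[{"aax":47,"agb":21,"e":96,"wf":29},[41,99,37,74],{"le":50,"lm":53,"tew":68,"vhn":69}],"sk":[47,[54,9,49],{"p":65,"pxn":91,"r":64,"y":14},{"gme":55,"h":64,"ogx":28},5]}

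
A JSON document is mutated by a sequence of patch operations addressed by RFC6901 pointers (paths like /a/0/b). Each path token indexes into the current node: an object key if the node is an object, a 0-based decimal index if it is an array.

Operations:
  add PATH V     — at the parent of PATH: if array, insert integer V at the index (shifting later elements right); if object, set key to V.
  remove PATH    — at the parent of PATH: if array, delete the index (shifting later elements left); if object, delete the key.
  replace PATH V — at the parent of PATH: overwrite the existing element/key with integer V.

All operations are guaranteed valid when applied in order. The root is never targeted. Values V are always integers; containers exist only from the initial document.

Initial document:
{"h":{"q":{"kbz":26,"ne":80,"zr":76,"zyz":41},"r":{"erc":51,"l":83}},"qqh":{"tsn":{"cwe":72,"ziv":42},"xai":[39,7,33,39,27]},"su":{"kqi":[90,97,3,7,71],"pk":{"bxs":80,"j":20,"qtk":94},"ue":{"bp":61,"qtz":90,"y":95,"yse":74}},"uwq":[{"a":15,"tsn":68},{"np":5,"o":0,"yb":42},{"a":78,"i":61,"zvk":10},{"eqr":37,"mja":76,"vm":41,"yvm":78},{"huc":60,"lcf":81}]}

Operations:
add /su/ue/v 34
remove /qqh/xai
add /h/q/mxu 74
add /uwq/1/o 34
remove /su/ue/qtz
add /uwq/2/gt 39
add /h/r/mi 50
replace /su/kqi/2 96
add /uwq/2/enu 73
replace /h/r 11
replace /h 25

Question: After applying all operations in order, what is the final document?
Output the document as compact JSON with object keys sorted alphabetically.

After op 1 (add /su/ue/v 34): {"h":{"q":{"kbz":26,"ne":80,"zr":76,"zyz":41},"r":{"erc":51,"l":83}},"qqh":{"tsn":{"cwe":72,"ziv":42},"xai":[39,7,33,39,27]},"su":{"kqi":[90,97,3,7,71],"pk":{"bxs":80,"j":20,"qtk":94},"ue":{"bp":61,"qtz":90,"v":34,"y":95,"yse":74}},"uwq":[{"a":15,"tsn":68},{"np":5,"o":0,"yb":42},{"a":78,"i":61,"zvk":10},{"eqr":37,"mja":76,"vm":41,"yvm":78},{"huc":60,"lcf":81}]}
After op 2 (remove /qqh/xai): {"h":{"q":{"kbz":26,"ne":80,"zr":76,"zyz":41},"r":{"erc":51,"l":83}},"qqh":{"tsn":{"cwe":72,"ziv":42}},"su":{"kqi":[90,97,3,7,71],"pk":{"bxs":80,"j":20,"qtk":94},"ue":{"bp":61,"qtz":90,"v":34,"y":95,"yse":74}},"uwq":[{"a":15,"tsn":68},{"np":5,"o":0,"yb":42},{"a":78,"i":61,"zvk":10},{"eqr":37,"mja":76,"vm":41,"yvm":78},{"huc":60,"lcf":81}]}
After op 3 (add /h/q/mxu 74): {"h":{"q":{"kbz":26,"mxu":74,"ne":80,"zr":76,"zyz":41},"r":{"erc":51,"l":83}},"qqh":{"tsn":{"cwe":72,"ziv":42}},"su":{"kqi":[90,97,3,7,71],"pk":{"bxs":80,"j":20,"qtk":94},"ue":{"bp":61,"qtz":90,"v":34,"y":95,"yse":74}},"uwq":[{"a":15,"tsn":68},{"np":5,"o":0,"yb":42},{"a":78,"i":61,"zvk":10},{"eqr":37,"mja":76,"vm":41,"yvm":78},{"huc":60,"lcf":81}]}
After op 4 (add /uwq/1/o 34): {"h":{"q":{"kbz":26,"mxu":74,"ne":80,"zr":76,"zyz":41},"r":{"erc":51,"l":83}},"qqh":{"tsn":{"cwe":72,"ziv":42}},"su":{"kqi":[90,97,3,7,71],"pk":{"bxs":80,"j":20,"qtk":94},"ue":{"bp":61,"qtz":90,"v":34,"y":95,"yse":74}},"uwq":[{"a":15,"tsn":68},{"np":5,"o":34,"yb":42},{"a":78,"i":61,"zvk":10},{"eqr":37,"mja":76,"vm":41,"yvm":78},{"huc":60,"lcf":81}]}
After op 5 (remove /su/ue/qtz): {"h":{"q":{"kbz":26,"mxu":74,"ne":80,"zr":76,"zyz":41},"r":{"erc":51,"l":83}},"qqh":{"tsn":{"cwe":72,"ziv":42}},"su":{"kqi":[90,97,3,7,71],"pk":{"bxs":80,"j":20,"qtk":94},"ue":{"bp":61,"v":34,"y":95,"yse":74}},"uwq":[{"a":15,"tsn":68},{"np":5,"o":34,"yb":42},{"a":78,"i":61,"zvk":10},{"eqr":37,"mja":76,"vm":41,"yvm":78},{"huc":60,"lcf":81}]}
After op 6 (add /uwq/2/gt 39): {"h":{"q":{"kbz":26,"mxu":74,"ne":80,"zr":76,"zyz":41},"r":{"erc":51,"l":83}},"qqh":{"tsn":{"cwe":72,"ziv":42}},"su":{"kqi":[90,97,3,7,71],"pk":{"bxs":80,"j":20,"qtk":94},"ue":{"bp":61,"v":34,"y":95,"yse":74}},"uwq":[{"a":15,"tsn":68},{"np":5,"o":34,"yb":42},{"a":78,"gt":39,"i":61,"zvk":10},{"eqr":37,"mja":76,"vm":41,"yvm":78},{"huc":60,"lcf":81}]}
After op 7 (add /h/r/mi 50): {"h":{"q":{"kbz":26,"mxu":74,"ne":80,"zr":76,"zyz":41},"r":{"erc":51,"l":83,"mi":50}},"qqh":{"tsn":{"cwe":72,"ziv":42}},"su":{"kqi":[90,97,3,7,71],"pk":{"bxs":80,"j":20,"qtk":94},"ue":{"bp":61,"v":34,"y":95,"yse":74}},"uwq":[{"a":15,"tsn":68},{"np":5,"o":34,"yb":42},{"a":78,"gt":39,"i":61,"zvk":10},{"eqr":37,"mja":76,"vm":41,"yvm":78},{"huc":60,"lcf":81}]}
After op 8 (replace /su/kqi/2 96): {"h":{"q":{"kbz":26,"mxu":74,"ne":80,"zr":76,"zyz":41},"r":{"erc":51,"l":83,"mi":50}},"qqh":{"tsn":{"cwe":72,"ziv":42}},"su":{"kqi":[90,97,96,7,71],"pk":{"bxs":80,"j":20,"qtk":94},"ue":{"bp":61,"v":34,"y":95,"yse":74}},"uwq":[{"a":15,"tsn":68},{"np":5,"o":34,"yb":42},{"a":78,"gt":39,"i":61,"zvk":10},{"eqr":37,"mja":76,"vm":41,"yvm":78},{"huc":60,"lcf":81}]}
After op 9 (add /uwq/2/enu 73): {"h":{"q":{"kbz":26,"mxu":74,"ne":80,"zr":76,"zyz":41},"r":{"erc":51,"l":83,"mi":50}},"qqh":{"tsn":{"cwe":72,"ziv":42}},"su":{"kqi":[90,97,96,7,71],"pk":{"bxs":80,"j":20,"qtk":94},"ue":{"bp":61,"v":34,"y":95,"yse":74}},"uwq":[{"a":15,"tsn":68},{"np":5,"o":34,"yb":42},{"a":78,"enu":73,"gt":39,"i":61,"zvk":10},{"eqr":37,"mja":76,"vm":41,"yvm":78},{"huc":60,"lcf":81}]}
After op 10 (replace /h/r 11): {"h":{"q":{"kbz":26,"mxu":74,"ne":80,"zr":76,"zyz":41},"r":11},"qqh":{"tsn":{"cwe":72,"ziv":42}},"su":{"kqi":[90,97,96,7,71],"pk":{"bxs":80,"j":20,"qtk":94},"ue":{"bp":61,"v":34,"y":95,"yse":74}},"uwq":[{"a":15,"tsn":68},{"np":5,"o":34,"yb":42},{"a":78,"enu":73,"gt":39,"i":61,"zvk":10},{"eqr":37,"mja":76,"vm":41,"yvm":78},{"huc":60,"lcf":81}]}
After op 11 (replace /h 25): {"h":25,"qqh":{"tsn":{"cwe":72,"ziv":42}},"su":{"kqi":[90,97,96,7,71],"pk":{"bxs":80,"j":20,"qtk":94},"ue":{"bp":61,"v":34,"y":95,"yse":74}},"uwq":[{"a":15,"tsn":68},{"np":5,"o":34,"yb":42},{"a":78,"enu":73,"gt":39,"i":61,"zvk":10},{"eqr":37,"mja":76,"vm":41,"yvm":78},{"huc":60,"lcf":81}]}

Answer: {"h":25,"qqh":{"tsn":{"cwe":72,"ziv":42}},"su":{"kqi":[90,97,96,7,71],"pk":{"bxs":80,"j":20,"qtk":94},"ue":{"bp":61,"v":34,"y":95,"yse":74}},"uwq":[{"a":15,"tsn":68},{"np":5,"o":34,"yb":42},{"a":78,"enu":73,"gt":39,"i":61,"zvk":10},{"eqr":37,"mja":76,"vm":41,"yvm":78},{"huc":60,"lcf":81}]}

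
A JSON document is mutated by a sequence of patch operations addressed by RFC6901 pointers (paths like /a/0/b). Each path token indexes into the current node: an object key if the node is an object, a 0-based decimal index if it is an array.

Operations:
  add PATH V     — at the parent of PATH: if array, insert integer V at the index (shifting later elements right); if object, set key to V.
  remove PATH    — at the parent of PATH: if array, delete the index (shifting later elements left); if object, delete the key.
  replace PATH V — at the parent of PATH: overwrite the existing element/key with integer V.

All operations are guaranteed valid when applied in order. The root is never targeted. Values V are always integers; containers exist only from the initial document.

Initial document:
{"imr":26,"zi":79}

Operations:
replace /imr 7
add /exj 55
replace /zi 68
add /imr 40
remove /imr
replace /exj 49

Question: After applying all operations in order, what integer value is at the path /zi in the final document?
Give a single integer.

Answer: 68

Derivation:
After op 1 (replace /imr 7): {"imr":7,"zi":79}
After op 2 (add /exj 55): {"exj":55,"imr":7,"zi":79}
After op 3 (replace /zi 68): {"exj":55,"imr":7,"zi":68}
After op 4 (add /imr 40): {"exj":55,"imr":40,"zi":68}
After op 5 (remove /imr): {"exj":55,"zi":68}
After op 6 (replace /exj 49): {"exj":49,"zi":68}
Value at /zi: 68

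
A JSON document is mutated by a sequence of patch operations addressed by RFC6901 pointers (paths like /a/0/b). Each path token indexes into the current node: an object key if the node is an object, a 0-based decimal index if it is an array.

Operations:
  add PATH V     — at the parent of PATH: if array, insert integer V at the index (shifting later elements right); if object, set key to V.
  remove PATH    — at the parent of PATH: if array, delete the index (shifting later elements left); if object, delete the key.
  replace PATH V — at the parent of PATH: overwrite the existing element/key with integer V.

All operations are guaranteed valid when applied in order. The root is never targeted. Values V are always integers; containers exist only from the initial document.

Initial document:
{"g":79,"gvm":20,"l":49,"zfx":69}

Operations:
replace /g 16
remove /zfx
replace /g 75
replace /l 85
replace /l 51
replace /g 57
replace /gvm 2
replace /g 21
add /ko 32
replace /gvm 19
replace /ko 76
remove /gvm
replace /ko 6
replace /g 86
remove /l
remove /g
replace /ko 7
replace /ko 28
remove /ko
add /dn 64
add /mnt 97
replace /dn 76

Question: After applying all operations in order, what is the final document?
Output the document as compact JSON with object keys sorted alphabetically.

Answer: {"dn":76,"mnt":97}

Derivation:
After op 1 (replace /g 16): {"g":16,"gvm":20,"l":49,"zfx":69}
After op 2 (remove /zfx): {"g":16,"gvm":20,"l":49}
After op 3 (replace /g 75): {"g":75,"gvm":20,"l":49}
After op 4 (replace /l 85): {"g":75,"gvm":20,"l":85}
After op 5 (replace /l 51): {"g":75,"gvm":20,"l":51}
After op 6 (replace /g 57): {"g":57,"gvm":20,"l":51}
After op 7 (replace /gvm 2): {"g":57,"gvm":2,"l":51}
After op 8 (replace /g 21): {"g":21,"gvm":2,"l":51}
After op 9 (add /ko 32): {"g":21,"gvm":2,"ko":32,"l":51}
After op 10 (replace /gvm 19): {"g":21,"gvm":19,"ko":32,"l":51}
After op 11 (replace /ko 76): {"g":21,"gvm":19,"ko":76,"l":51}
After op 12 (remove /gvm): {"g":21,"ko":76,"l":51}
After op 13 (replace /ko 6): {"g":21,"ko":6,"l":51}
After op 14 (replace /g 86): {"g":86,"ko":6,"l":51}
After op 15 (remove /l): {"g":86,"ko":6}
After op 16 (remove /g): {"ko":6}
After op 17 (replace /ko 7): {"ko":7}
After op 18 (replace /ko 28): {"ko":28}
After op 19 (remove /ko): {}
After op 20 (add /dn 64): {"dn":64}
After op 21 (add /mnt 97): {"dn":64,"mnt":97}
After op 22 (replace /dn 76): {"dn":76,"mnt":97}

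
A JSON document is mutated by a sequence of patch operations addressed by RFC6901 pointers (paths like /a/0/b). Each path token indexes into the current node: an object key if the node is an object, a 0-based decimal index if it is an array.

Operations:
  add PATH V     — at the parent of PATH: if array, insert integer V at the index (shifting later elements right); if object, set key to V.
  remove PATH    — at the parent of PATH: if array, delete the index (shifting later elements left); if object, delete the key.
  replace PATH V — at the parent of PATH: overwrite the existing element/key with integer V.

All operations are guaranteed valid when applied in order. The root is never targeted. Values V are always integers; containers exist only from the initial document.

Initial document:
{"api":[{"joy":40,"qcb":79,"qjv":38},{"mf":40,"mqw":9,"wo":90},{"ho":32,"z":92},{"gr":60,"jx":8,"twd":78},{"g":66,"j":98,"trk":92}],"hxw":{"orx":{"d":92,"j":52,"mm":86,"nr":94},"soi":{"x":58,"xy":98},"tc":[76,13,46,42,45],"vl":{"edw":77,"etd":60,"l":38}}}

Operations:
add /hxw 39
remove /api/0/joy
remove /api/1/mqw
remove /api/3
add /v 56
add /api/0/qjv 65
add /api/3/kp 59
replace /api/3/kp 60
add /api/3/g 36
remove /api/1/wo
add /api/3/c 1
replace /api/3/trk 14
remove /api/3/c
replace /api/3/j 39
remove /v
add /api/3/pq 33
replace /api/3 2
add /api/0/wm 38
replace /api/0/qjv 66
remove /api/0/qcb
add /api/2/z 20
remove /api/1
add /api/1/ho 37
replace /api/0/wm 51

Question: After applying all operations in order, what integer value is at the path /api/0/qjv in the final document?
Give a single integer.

After op 1 (add /hxw 39): {"api":[{"joy":40,"qcb":79,"qjv":38},{"mf":40,"mqw":9,"wo":90},{"ho":32,"z":92},{"gr":60,"jx":8,"twd":78},{"g":66,"j":98,"trk":92}],"hxw":39}
After op 2 (remove /api/0/joy): {"api":[{"qcb":79,"qjv":38},{"mf":40,"mqw":9,"wo":90},{"ho":32,"z":92},{"gr":60,"jx":8,"twd":78},{"g":66,"j":98,"trk":92}],"hxw":39}
After op 3 (remove /api/1/mqw): {"api":[{"qcb":79,"qjv":38},{"mf":40,"wo":90},{"ho":32,"z":92},{"gr":60,"jx":8,"twd":78},{"g":66,"j":98,"trk":92}],"hxw":39}
After op 4 (remove /api/3): {"api":[{"qcb":79,"qjv":38},{"mf":40,"wo":90},{"ho":32,"z":92},{"g":66,"j":98,"trk":92}],"hxw":39}
After op 5 (add /v 56): {"api":[{"qcb":79,"qjv":38},{"mf":40,"wo":90},{"ho":32,"z":92},{"g":66,"j":98,"trk":92}],"hxw":39,"v":56}
After op 6 (add /api/0/qjv 65): {"api":[{"qcb":79,"qjv":65},{"mf":40,"wo":90},{"ho":32,"z":92},{"g":66,"j":98,"trk":92}],"hxw":39,"v":56}
After op 7 (add /api/3/kp 59): {"api":[{"qcb":79,"qjv":65},{"mf":40,"wo":90},{"ho":32,"z":92},{"g":66,"j":98,"kp":59,"trk":92}],"hxw":39,"v":56}
After op 8 (replace /api/3/kp 60): {"api":[{"qcb":79,"qjv":65},{"mf":40,"wo":90},{"ho":32,"z":92},{"g":66,"j":98,"kp":60,"trk":92}],"hxw":39,"v":56}
After op 9 (add /api/3/g 36): {"api":[{"qcb":79,"qjv":65},{"mf":40,"wo":90},{"ho":32,"z":92},{"g":36,"j":98,"kp":60,"trk":92}],"hxw":39,"v":56}
After op 10 (remove /api/1/wo): {"api":[{"qcb":79,"qjv":65},{"mf":40},{"ho":32,"z":92},{"g":36,"j":98,"kp":60,"trk":92}],"hxw":39,"v":56}
After op 11 (add /api/3/c 1): {"api":[{"qcb":79,"qjv":65},{"mf":40},{"ho":32,"z":92},{"c":1,"g":36,"j":98,"kp":60,"trk":92}],"hxw":39,"v":56}
After op 12 (replace /api/3/trk 14): {"api":[{"qcb":79,"qjv":65},{"mf":40},{"ho":32,"z":92},{"c":1,"g":36,"j":98,"kp":60,"trk":14}],"hxw":39,"v":56}
After op 13 (remove /api/3/c): {"api":[{"qcb":79,"qjv":65},{"mf":40},{"ho":32,"z":92},{"g":36,"j":98,"kp":60,"trk":14}],"hxw":39,"v":56}
After op 14 (replace /api/3/j 39): {"api":[{"qcb":79,"qjv":65},{"mf":40},{"ho":32,"z":92},{"g":36,"j":39,"kp":60,"trk":14}],"hxw":39,"v":56}
After op 15 (remove /v): {"api":[{"qcb":79,"qjv":65},{"mf":40},{"ho":32,"z":92},{"g":36,"j":39,"kp":60,"trk":14}],"hxw":39}
After op 16 (add /api/3/pq 33): {"api":[{"qcb":79,"qjv":65},{"mf":40},{"ho":32,"z":92},{"g":36,"j":39,"kp":60,"pq":33,"trk":14}],"hxw":39}
After op 17 (replace /api/3 2): {"api":[{"qcb":79,"qjv":65},{"mf":40},{"ho":32,"z":92},2],"hxw":39}
After op 18 (add /api/0/wm 38): {"api":[{"qcb":79,"qjv":65,"wm":38},{"mf":40},{"ho":32,"z":92},2],"hxw":39}
After op 19 (replace /api/0/qjv 66): {"api":[{"qcb":79,"qjv":66,"wm":38},{"mf":40},{"ho":32,"z":92},2],"hxw":39}
After op 20 (remove /api/0/qcb): {"api":[{"qjv":66,"wm":38},{"mf":40},{"ho":32,"z":92},2],"hxw":39}
After op 21 (add /api/2/z 20): {"api":[{"qjv":66,"wm":38},{"mf":40},{"ho":32,"z":20},2],"hxw":39}
After op 22 (remove /api/1): {"api":[{"qjv":66,"wm":38},{"ho":32,"z":20},2],"hxw":39}
After op 23 (add /api/1/ho 37): {"api":[{"qjv":66,"wm":38},{"ho":37,"z":20},2],"hxw":39}
After op 24 (replace /api/0/wm 51): {"api":[{"qjv":66,"wm":51},{"ho":37,"z":20},2],"hxw":39}
Value at /api/0/qjv: 66

Answer: 66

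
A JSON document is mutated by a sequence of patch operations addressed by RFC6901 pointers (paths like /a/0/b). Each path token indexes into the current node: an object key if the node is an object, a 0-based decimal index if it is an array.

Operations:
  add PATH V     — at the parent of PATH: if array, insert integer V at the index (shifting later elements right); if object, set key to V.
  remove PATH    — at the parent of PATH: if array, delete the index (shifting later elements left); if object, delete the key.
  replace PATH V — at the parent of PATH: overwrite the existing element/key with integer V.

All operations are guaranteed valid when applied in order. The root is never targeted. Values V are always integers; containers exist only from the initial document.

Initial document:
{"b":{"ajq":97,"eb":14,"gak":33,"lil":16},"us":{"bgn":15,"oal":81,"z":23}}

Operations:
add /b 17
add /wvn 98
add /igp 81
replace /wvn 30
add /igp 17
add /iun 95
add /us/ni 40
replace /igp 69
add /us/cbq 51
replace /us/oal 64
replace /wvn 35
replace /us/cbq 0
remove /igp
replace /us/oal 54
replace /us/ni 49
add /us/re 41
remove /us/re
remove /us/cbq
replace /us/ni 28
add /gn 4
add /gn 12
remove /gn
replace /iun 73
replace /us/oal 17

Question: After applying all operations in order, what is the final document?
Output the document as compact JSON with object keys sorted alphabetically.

Answer: {"b":17,"iun":73,"us":{"bgn":15,"ni":28,"oal":17,"z":23},"wvn":35}

Derivation:
After op 1 (add /b 17): {"b":17,"us":{"bgn":15,"oal":81,"z":23}}
After op 2 (add /wvn 98): {"b":17,"us":{"bgn":15,"oal":81,"z":23},"wvn":98}
After op 3 (add /igp 81): {"b":17,"igp":81,"us":{"bgn":15,"oal":81,"z":23},"wvn":98}
After op 4 (replace /wvn 30): {"b":17,"igp":81,"us":{"bgn":15,"oal":81,"z":23},"wvn":30}
After op 5 (add /igp 17): {"b":17,"igp":17,"us":{"bgn":15,"oal":81,"z":23},"wvn":30}
After op 6 (add /iun 95): {"b":17,"igp":17,"iun":95,"us":{"bgn":15,"oal":81,"z":23},"wvn":30}
After op 7 (add /us/ni 40): {"b":17,"igp":17,"iun":95,"us":{"bgn":15,"ni":40,"oal":81,"z":23},"wvn":30}
After op 8 (replace /igp 69): {"b":17,"igp":69,"iun":95,"us":{"bgn":15,"ni":40,"oal":81,"z":23},"wvn":30}
After op 9 (add /us/cbq 51): {"b":17,"igp":69,"iun":95,"us":{"bgn":15,"cbq":51,"ni":40,"oal":81,"z":23},"wvn":30}
After op 10 (replace /us/oal 64): {"b":17,"igp":69,"iun":95,"us":{"bgn":15,"cbq":51,"ni":40,"oal":64,"z":23},"wvn":30}
After op 11 (replace /wvn 35): {"b":17,"igp":69,"iun":95,"us":{"bgn":15,"cbq":51,"ni":40,"oal":64,"z":23},"wvn":35}
After op 12 (replace /us/cbq 0): {"b":17,"igp":69,"iun":95,"us":{"bgn":15,"cbq":0,"ni":40,"oal":64,"z":23},"wvn":35}
After op 13 (remove /igp): {"b":17,"iun":95,"us":{"bgn":15,"cbq":0,"ni":40,"oal":64,"z":23},"wvn":35}
After op 14 (replace /us/oal 54): {"b":17,"iun":95,"us":{"bgn":15,"cbq":0,"ni":40,"oal":54,"z":23},"wvn":35}
After op 15 (replace /us/ni 49): {"b":17,"iun":95,"us":{"bgn":15,"cbq":0,"ni":49,"oal":54,"z":23},"wvn":35}
After op 16 (add /us/re 41): {"b":17,"iun":95,"us":{"bgn":15,"cbq":0,"ni":49,"oal":54,"re":41,"z":23},"wvn":35}
After op 17 (remove /us/re): {"b":17,"iun":95,"us":{"bgn":15,"cbq":0,"ni":49,"oal":54,"z":23},"wvn":35}
After op 18 (remove /us/cbq): {"b":17,"iun":95,"us":{"bgn":15,"ni":49,"oal":54,"z":23},"wvn":35}
After op 19 (replace /us/ni 28): {"b":17,"iun":95,"us":{"bgn":15,"ni":28,"oal":54,"z":23},"wvn":35}
After op 20 (add /gn 4): {"b":17,"gn":4,"iun":95,"us":{"bgn":15,"ni":28,"oal":54,"z":23},"wvn":35}
After op 21 (add /gn 12): {"b":17,"gn":12,"iun":95,"us":{"bgn":15,"ni":28,"oal":54,"z":23},"wvn":35}
After op 22 (remove /gn): {"b":17,"iun":95,"us":{"bgn":15,"ni":28,"oal":54,"z":23},"wvn":35}
After op 23 (replace /iun 73): {"b":17,"iun":73,"us":{"bgn":15,"ni":28,"oal":54,"z":23},"wvn":35}
After op 24 (replace /us/oal 17): {"b":17,"iun":73,"us":{"bgn":15,"ni":28,"oal":17,"z":23},"wvn":35}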